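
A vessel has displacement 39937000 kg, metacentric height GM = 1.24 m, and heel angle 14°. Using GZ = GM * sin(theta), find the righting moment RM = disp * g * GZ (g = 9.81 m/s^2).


Formula: GZ = GM * sin(theta); RM = disp * g * GZ
Step 1 — GZ = 1.24 * sin(14°) = 1.24 * 0.241922 = 0.299983 m
Step 2 — RM = 39937000 * 9.81 * 0.299983 ≈ 117530000 N·m (5 s.f.)

117530000 N·m


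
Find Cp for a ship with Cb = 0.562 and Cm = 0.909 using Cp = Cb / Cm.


Formula: Cp = Cb / Cm
Substituting: Cp = 0.562 / 0.909
Result: Cp ≈ 0.61826 (5 s.f.)

0.61826


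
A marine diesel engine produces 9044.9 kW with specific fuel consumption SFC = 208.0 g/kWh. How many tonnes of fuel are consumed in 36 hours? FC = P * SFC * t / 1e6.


Formula: FC (tonnes) = P * SFC * t / 1,000,000
Step 1 — P * SFC * t = 9044.9 * 208.0 * 36 = 67728211.2 g
Step 2 — FC (tonnes) = 67728211.2 / 1,000,000 ≈ 67.728 tonnes (5 s.f.)

67.728 tonnes


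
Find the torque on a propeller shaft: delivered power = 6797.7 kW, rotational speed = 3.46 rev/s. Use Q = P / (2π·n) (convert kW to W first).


Formula: Q = P_W / (2 * pi * n)
Step 1 — P_W = 6797.7 kW * 1000 = 6797700.0 W
Step 2 — 2 * pi * n = 2 * pi * 3.46 = 21.739821
Step 3 — Q = 6797700.0 / 21.739821 ≈ 312680 N·m (5 s.f.)

312680 N·m


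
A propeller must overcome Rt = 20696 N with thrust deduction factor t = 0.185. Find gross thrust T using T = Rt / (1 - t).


Formula: T = Rt / (1 - t)
Step 1 — (1 - t) = 1 - 0.185 = 0.815
Step 2 — T = 20696 / 0.815 ≈ 25394 N (5 s.f.)

25394 N


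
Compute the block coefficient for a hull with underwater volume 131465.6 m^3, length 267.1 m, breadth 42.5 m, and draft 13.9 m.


Formula: Cb = V / (L * B * T)
Step 1 — L * B * T = 267.1 * 42.5 * 13.9 = 157789.325 m^3
Step 2 — Cb = 131465.6 / 157789.325 ≈ 0.83317 (5 s.f.)

0.83317


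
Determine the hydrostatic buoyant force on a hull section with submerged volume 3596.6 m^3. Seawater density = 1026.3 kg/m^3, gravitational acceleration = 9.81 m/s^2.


Formula: Fb = rho * g * V
Substituting: Fb = 1026.3 * 9.81 * 3596.6
Intermediate: 1026.3 * 9.81 = 10068.003
Result: Fb = 10068.003 * 3596.6 ≈ 36211000 N (5 s.f.)

36211000 N


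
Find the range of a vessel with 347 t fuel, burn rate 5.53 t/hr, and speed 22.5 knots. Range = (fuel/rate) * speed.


Formula: endurance = fuel / rate; range = endurance * speed
Step 1 — endurance = 347 / 5.53 = 62.7486 hours
Step 2 — range = 62.7486 * 22.5 ≈ 1411.8 nautical miles (5 s.f.)

1411.8 NM


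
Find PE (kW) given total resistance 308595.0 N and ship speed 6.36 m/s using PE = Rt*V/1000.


Formula: PE = Rt * V / 1000 (kW)
Step 1 — PE (W) = 308595.0 * 6.36 = 1962664.2 W
Step 2 — PE (kW) = 1962664.2 / 1000 ≈ 1962.7 kW (5 s.f.)

1962.7 kW


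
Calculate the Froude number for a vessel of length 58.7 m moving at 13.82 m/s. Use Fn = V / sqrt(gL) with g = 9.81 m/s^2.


Formula: Fn = V / sqrt(g * L)
Step 1 — g * L = 9.81 * 58.7 = 575.847
Step 2 — sqrt(g * L) = sqrt(575.847) = 23.996812
Step 3 — Fn = 13.82 / 23.996812 ≈ 0.57591 (5 s.f.)

0.57591


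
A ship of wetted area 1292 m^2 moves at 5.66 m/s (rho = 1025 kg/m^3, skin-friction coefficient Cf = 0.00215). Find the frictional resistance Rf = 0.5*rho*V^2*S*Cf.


Formula: Rf = 0.5 * rho * V^2 * S * Cf
Step 1 — V^2 = 5.66^2 = 32.0356
Step 2 — 0.5 * rho * V^2 = 0.5 * 1025 * 32.0356 = 16418.245
Step 3 — Rf = 16418.245 * 1292 * 0.00215 ≈ 45607 N (5 s.f.)

45607 N


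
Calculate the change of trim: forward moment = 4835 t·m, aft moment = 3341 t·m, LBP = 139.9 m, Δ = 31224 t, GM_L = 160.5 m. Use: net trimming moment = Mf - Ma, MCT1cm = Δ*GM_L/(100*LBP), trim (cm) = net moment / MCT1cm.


Formula: net trimming moment = Mf - Ma; MCT1cm = Δ*GM_L/(100*LBP); trim = net moment / MCT1cm
Step 1 — net trimming moment = 4835 - 3341 = 1494 t·m
Step 2 — MCT1cm = 31224 * 160.5 / (100 * 139.9) = 358.2167 t·m/cm
Step 3 — trim = 1494 / 358.2167 ≈ 4.1707 cm (5 s.f.)

4.1707 cm


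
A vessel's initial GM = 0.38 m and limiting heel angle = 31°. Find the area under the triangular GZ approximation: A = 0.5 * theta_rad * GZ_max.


Formula: GZ_max = GM * sin(theta); Area = 0.5 * theta_rad * GZ_max
Step 1 — GZ_max = 0.38 * sin(31°) = 0.38 * 0.515038 = 0.195714 m
Step 2 — theta_rad = 31 * pi/180 = 0.541052 rad
Step 3 — Area = 0.5 * 0.541052 * 0.195714 ≈ 0.052946 m·rad (5 s.f.)

0.052946 m·rad


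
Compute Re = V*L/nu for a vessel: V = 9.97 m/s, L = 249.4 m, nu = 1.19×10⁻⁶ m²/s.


Formula: Re = V * L / nu
Step 1 — V * L = 9.97 * 249.4 = 2486.518 m^2/s
Step 2 — Re = 2486.518 / 1.19e-6 = 2.09e+09

2.09e+09


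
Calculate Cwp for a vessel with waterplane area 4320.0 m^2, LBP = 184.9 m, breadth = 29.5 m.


Formula: Cwp = Aw / (L * B)
Step 1 — L * B = 184.9 * 29.5 = 5454.55 m^2
Step 2 — Cwp = 4320.0 / 5454.55 ≈ 0.79200 (5 s.f.)

0.79200


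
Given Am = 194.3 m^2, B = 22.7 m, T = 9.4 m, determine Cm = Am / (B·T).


Formula: Cm = Am / (B * T)
Step 1 — B * T = 22.7 * 9.4 = 213.38 m^2
Step 2 — Cm = 194.3 / 213.38 ≈ 0.91058 (5 s.f.)

0.91058


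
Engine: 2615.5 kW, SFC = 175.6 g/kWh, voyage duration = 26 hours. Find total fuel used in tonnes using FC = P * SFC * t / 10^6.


Formula: FC (tonnes) = P * SFC * t / 1,000,000
Step 1 — P * SFC * t = 2615.5 * 175.6 * 26 = 11941326.8 g
Step 2 — FC (tonnes) = 11941326.8 / 1,000,000 ≈ 11.941 tonnes (5 s.f.)

11.941 tonnes


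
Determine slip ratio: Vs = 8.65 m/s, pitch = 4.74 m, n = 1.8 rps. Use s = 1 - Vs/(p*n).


Formula: s = 1 - Vs / (p * n)
Step 1 — p * n = 4.74 * 1.8 = 8.532
Step 2 — Vs / (p*n) = 8.65 / 8.532 = 1.01383 (6 d.p.)
Step 3 — s = 1 - 1.01383 = -0.01383

-0.01383


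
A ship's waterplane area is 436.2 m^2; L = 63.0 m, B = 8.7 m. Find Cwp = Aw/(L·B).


Formula: Cwp = Aw / (L * B)
Step 1 — L * B = 63.0 * 8.7 = 548.1 m^2
Step 2 — Cwp = 436.2 / 548.1 ≈ 0.79584 (5 s.f.)

0.79584


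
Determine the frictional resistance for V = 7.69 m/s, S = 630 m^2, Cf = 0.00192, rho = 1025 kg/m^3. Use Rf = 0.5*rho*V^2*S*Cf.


Formula: Rf = 0.5 * rho * V^2 * S * Cf
Step 1 — V^2 = 7.69^2 = 59.1361
Step 2 — 0.5 * rho * V^2 = 0.5 * 1025 * 59.1361 = 30307.25125
Step 3 — Rf = 30307.25125 * 630 * 0.00192 ≈ 36660 N (5 s.f.)

36660 N


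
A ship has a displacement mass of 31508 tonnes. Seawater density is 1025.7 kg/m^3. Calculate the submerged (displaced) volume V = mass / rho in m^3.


Formula: V = mass / rho
Step 1 — convert tonnes to kg: 31508 t * 1000 = 31508000 kg
Step 2 — V = 31508000 / 1025.7 ≈ 30719 m^3 (5 s.f.)

30719 m^3


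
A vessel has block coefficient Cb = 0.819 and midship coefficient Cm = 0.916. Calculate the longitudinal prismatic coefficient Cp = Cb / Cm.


Formula: Cp = Cb / Cm
Substituting: Cp = 0.819 / 0.916
Result: Cp ≈ 0.89410 (5 s.f.)

0.89410


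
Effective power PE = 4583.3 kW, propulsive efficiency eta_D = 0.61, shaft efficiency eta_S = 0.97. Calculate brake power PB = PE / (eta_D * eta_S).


Formula: PB = PE / (eta_D * eta_S)
Step 1 — combined efficiency = eta_D * eta_S = 0.61 * 0.97 = 0.5917
Step 2 — PB = 4583.3 / 0.5917 ≈ 7746.0 kW (5 s.f.)

7746.0 kW


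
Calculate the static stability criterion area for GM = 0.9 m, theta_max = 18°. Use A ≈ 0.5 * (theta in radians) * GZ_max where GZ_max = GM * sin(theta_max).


Formula: GZ_max = GM * sin(theta); Area = 0.5 * theta_rad * GZ_max
Step 1 — GZ_max = 0.9 * sin(18°) = 0.9 * 0.309017 = 0.278115 m
Step 2 — theta_rad = 18 * pi/180 = 0.314159 rad
Step 3 — Area = 0.5 * 0.314159 * 0.278115 ≈ 0.043686 m·rad (5 s.f.)

0.043686 m·rad


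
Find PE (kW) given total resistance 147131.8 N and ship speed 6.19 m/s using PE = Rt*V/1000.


Formula: PE = Rt * V / 1000 (kW)
Step 1 — PE (W) = 147131.8 * 6.19 = 910745.842 W
Step 2 — PE (kW) = 910745.842 / 1000 ≈ 910.75 kW (5 s.f.)

910.75 kW


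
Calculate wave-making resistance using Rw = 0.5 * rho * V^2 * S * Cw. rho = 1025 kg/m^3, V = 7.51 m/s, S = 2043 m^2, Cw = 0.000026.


Formula: Rw = 0.5 * rho * V^2 * S * Cw
Step 1 — V^2 = 7.51^2 = 56.4001
Step 2 — 0.5 * rho * V^2 = 0.5 * 1025 * 56.4001 = 28905.05125
Step 3 — Rw = 28905.05125 * 2043 * 0.000026 ≈ 1535.4 N (5 s.f.)

1535.4 N


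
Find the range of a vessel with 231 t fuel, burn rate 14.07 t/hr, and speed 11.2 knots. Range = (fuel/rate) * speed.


Formula: endurance = fuel / rate; range = endurance * speed
Step 1 — endurance = 231 / 14.07 = 16.4179 hours
Step 2 — range = 16.4179 * 11.2 ≈ 183.88 nautical miles (5 s.f.)

183.88 NM


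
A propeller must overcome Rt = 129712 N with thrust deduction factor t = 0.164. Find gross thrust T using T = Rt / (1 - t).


Formula: T = Rt / (1 - t)
Step 1 — (1 - t) = 1 - 0.164 = 0.836
Step 2 — T = 129712 / 0.836 ≈ 155160 N (5 s.f.)

155160 N


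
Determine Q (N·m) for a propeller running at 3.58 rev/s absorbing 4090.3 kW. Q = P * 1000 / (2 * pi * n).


Formula: Q = P_W / (2 * pi * n)
Step 1 — P_W = 4090.3 kW * 1000 = 4090300.0 W
Step 2 — 2 * pi * n = 2 * pi * 3.58 = 22.493803
Step 3 — Q = 4090300.0 / 22.493803 ≈ 181840 N·m (5 s.f.)

181840 N·m


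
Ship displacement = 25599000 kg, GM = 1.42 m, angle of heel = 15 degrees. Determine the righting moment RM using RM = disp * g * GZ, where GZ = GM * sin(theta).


Formula: GZ = GM * sin(theta); RM = disp * g * GZ
Step 1 — GZ = 1.42 * sin(15°) = 1.42 * 0.258819 = 0.367523 m
Step 2 — RM = 25599000 * 9.81 * 0.367523 ≈ 92295000 N·m (5 s.f.)

92295000 N·m


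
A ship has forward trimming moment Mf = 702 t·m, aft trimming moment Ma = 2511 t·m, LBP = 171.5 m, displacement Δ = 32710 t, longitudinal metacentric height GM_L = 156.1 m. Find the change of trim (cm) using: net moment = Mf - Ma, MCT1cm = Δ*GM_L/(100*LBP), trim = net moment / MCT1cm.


Formula: net trimming moment = Mf - Ma; MCT1cm = Δ*GM_L/(100*LBP); trim = net moment / MCT1cm
Step 1 — net trimming moment = 702 - 2511 = -1809 t·m
Step 2 — MCT1cm = 32710 * 156.1 / (100 * 171.5) = 297.7278 t·m/cm
Step 3 — trim = -1809 / 297.7278 ≈ -6.0760 cm (5 s.f.)

-6.0760 cm


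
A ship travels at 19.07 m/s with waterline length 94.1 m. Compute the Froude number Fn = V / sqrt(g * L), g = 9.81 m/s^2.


Formula: Fn = V / sqrt(g * L)
Step 1 — g * L = 9.81 * 94.1 = 923.121
Step 2 — sqrt(g * L) = sqrt(923.121) = 30.382906
Step 3 — Fn = 19.07 / 30.382906 ≈ 0.62766 (5 s.f.)

0.62766


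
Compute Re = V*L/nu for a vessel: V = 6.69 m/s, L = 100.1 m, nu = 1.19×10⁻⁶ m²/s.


Formula: Re = V * L / nu
Step 1 — V * L = 6.69 * 100.1 = 669.669 m^2/s
Step 2 — Re = 669.669 / 1.19e-6 = 5.63e+08

5.63e+08


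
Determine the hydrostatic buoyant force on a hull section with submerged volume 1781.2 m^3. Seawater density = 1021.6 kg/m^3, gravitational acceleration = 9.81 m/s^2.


Formula: Fb = rho * g * V
Substituting: Fb = 1021.6 * 9.81 * 1781.2
Intermediate: 1021.6 * 9.81 = 10021.896
Result: Fb = 10021.896 * 1781.2 ≈ 17851000 N (5 s.f.)

17851000 N


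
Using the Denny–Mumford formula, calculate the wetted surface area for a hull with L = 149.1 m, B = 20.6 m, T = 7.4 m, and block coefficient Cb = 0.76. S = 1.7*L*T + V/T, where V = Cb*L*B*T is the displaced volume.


Formula: S = 1.7*L*T + V/T with V = Cb*L*B*T, i.e. S = L * (1.7*T + Cb*B)
Step 1 — 1.7*T = 1.7 * 7.4 = 12.58 m
Step 2 — Cb*B = 0.76 * 20.6 = 15.656 m
Step 3 — 1.7*T + Cb*B = 12.58 + 15.656 = 28.236 m
Step 4 — S = 149.1 * 28.236 ≈ 4210.0 m^2 (5 s.f.)

4210.0 m^2


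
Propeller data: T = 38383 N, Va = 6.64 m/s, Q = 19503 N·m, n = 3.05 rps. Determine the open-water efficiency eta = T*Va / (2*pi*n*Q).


Formula: eta = T * Va / (2 * pi * n * Q)
Step 1 — numerator = T * Va = 38383 * 6.64 = 254863.12
Step 2 — 2 * pi * n = 2 * pi * 3.05 = 19.163715
Step 3 — denominator = 19.163715 * 19503 = 373749.93
Step 4 — eta = 254863.12 / 373749.93 ≈ 0.68191 (5 s.f.)

0.68191


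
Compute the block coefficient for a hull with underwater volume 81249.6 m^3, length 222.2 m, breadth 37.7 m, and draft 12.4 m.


Formula: Cb = V / (L * B * T)
Step 1 — L * B * T = 222.2 * 37.7 * 12.4 = 103874.056 m^3
Step 2 — Cb = 81249.6 / 103874.056 ≈ 0.78219 (5 s.f.)

0.78219


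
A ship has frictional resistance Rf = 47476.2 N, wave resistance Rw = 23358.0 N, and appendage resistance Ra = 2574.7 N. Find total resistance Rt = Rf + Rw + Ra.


Formula: Rt = Rf + Rw + Ra
Substituting: Rt = 47476.2 + 23358.0 + 2574.7
Result: Rt = 73408.9 N

73408.9 N


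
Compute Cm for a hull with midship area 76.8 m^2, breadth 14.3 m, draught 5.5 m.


Formula: Cm = Am / (B * T)
Step 1 — B * T = 14.3 * 5.5 = 78.65 m^2
Step 2 — Cm = 76.8 / 78.65 ≈ 0.97648 (5 s.f.)

0.97648


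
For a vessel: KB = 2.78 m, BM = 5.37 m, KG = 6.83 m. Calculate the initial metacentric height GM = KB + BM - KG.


Formula: GM = KB + BM - KG
Step 1 — KM = KB + BM = 2.78 + 5.37 = 8.15 m
Step 2 — GM = KM - KG = 8.15 - 6.83 = 1.32 m

1.32 m


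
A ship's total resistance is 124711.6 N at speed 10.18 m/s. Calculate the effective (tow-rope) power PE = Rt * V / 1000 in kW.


Formula: PE = Rt * V / 1000 (kW)
Step 1 — PE (W) = 124711.6 * 10.18 = 1269564.088 W
Step 2 — PE (kW) = 1269564.088 / 1000 ≈ 1269.6 kW (5 s.f.)

1269.6 kW


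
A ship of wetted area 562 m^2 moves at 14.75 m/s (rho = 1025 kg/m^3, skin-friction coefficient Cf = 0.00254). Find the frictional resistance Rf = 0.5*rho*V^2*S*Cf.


Formula: Rf = 0.5 * rho * V^2 * S * Cf
Step 1 — V^2 = 14.75^2 = 217.5625
Step 2 — 0.5 * rho * V^2 = 0.5 * 1025 * 217.5625 = 111500.78125
Step 3 — Rf = 111500.78125 * 562 * 0.00254 ≈ 159170 N (5 s.f.)

159170 N


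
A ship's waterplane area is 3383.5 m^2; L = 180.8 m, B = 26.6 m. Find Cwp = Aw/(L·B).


Formula: Cwp = Aw / (L * B)
Step 1 — L * B = 180.8 * 26.6 = 4809.28 m^2
Step 2 — Cwp = 3383.5 / 4809.28 ≈ 0.70354 (5 s.f.)

0.70354


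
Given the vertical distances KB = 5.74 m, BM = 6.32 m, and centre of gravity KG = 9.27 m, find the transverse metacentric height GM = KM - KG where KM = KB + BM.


Formula: GM = KB + BM - KG
Step 1 — KM = KB + BM = 5.74 + 6.32 = 12.06 m
Step 2 — GM = KM - KG = 12.06 - 9.27 = 2.79 m

2.79 m


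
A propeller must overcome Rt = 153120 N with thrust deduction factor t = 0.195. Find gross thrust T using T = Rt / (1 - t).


Formula: T = Rt / (1 - t)
Step 1 — (1 - t) = 1 - 0.195 = 0.805
Step 2 — T = 153120 / 0.805 ≈ 190210 N (5 s.f.)

190210 N


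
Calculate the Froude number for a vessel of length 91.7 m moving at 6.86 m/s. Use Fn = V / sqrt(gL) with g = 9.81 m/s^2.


Formula: Fn = V / sqrt(g * L)
Step 1 — g * L = 9.81 * 91.7 = 899.577
Step 2 — sqrt(g * L) = sqrt(899.577) = 29.992949
Step 3 — Fn = 6.86 / 29.992949 ≈ 0.22872 (5 s.f.)

0.22872


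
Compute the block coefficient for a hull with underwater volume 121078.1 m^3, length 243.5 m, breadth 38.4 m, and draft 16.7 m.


Formula: Cb = V / (L * B * T)
Step 1 — L * B * T = 243.5 * 38.4 * 16.7 = 156151.68 m^3
Step 2 — Cb = 121078.1 / 156151.68 ≈ 0.77539 (5 s.f.)

0.77539


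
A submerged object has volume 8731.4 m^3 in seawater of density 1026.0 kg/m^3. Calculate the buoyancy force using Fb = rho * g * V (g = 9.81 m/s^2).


Formula: Fb = rho * g * V
Substituting: Fb = 1026.0 * 9.81 * 8731.4
Intermediate: 1026.0 * 9.81 = 10065.06
Result: Fb = 10065.06 * 8731.4 ≈ 87882000 N (5 s.f.)

87882000 N


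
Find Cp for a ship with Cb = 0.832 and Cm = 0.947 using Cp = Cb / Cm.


Formula: Cp = Cb / Cm
Substituting: Cp = 0.832 / 0.947
Result: Cp ≈ 0.87856 (5 s.f.)

0.87856


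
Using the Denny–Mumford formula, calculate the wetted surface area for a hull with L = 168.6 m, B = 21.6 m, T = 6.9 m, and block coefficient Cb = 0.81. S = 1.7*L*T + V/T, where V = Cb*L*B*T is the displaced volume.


Formula: S = 1.7*L*T + V/T with V = Cb*L*B*T, i.e. S = L * (1.7*T + Cb*B)
Step 1 — 1.7*T = 1.7 * 6.9 = 11.73 m
Step 2 — Cb*B = 0.81 * 21.6 = 17.496 m
Step 3 — 1.7*T + Cb*B = 11.73 + 17.496 = 29.226 m
Step 4 — S = 168.6 * 29.226 ≈ 4927.5 m^2 (5 s.f.)

4927.5 m^2


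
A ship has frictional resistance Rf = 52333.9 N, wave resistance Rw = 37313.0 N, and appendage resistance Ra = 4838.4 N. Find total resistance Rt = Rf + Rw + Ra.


Formula: Rt = Rf + Rw + Ra
Substituting: Rt = 52333.9 + 37313.0 + 4838.4
Result: Rt = 94485.3 N

94485.3 N


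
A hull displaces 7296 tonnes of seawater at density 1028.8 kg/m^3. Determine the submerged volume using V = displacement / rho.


Formula: V = mass / rho
Step 1 — convert tonnes to kg: 7296 t * 1000 = 7296000 kg
Step 2 — V = 7296000 / 1028.8 ≈ 7091.8 m^3 (5 s.f.)

7091.8 m^3


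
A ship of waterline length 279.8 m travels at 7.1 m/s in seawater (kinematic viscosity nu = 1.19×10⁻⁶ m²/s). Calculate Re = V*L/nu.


Formula: Re = V * L / nu
Step 1 — V * L = 7.1 * 279.8 = 1986.58 m^2/s
Step 2 — Re = 1986.58 / 1.19e-6 = 1.67e+09

1.67e+09


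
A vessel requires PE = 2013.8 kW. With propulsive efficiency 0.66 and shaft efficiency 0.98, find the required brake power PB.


Formula: PB = PE / (eta_D * eta_S)
Step 1 — combined efficiency = eta_D * eta_S = 0.66 * 0.98 = 0.6468
Step 2 — PB = 2013.8 / 0.6468 ≈ 3113.5 kW (5 s.f.)

3113.5 kW


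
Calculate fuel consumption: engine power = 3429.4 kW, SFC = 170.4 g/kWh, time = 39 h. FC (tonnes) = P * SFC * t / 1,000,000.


Formula: FC (tonnes) = P * SFC * t / 1,000,000
Step 1 — P * SFC * t = 3429.4 * 170.4 * 39 = 22790420.64 g
Step 2 — FC (tonnes) = 22790420.64 / 1,000,000 ≈ 22.790 tonnes (5 s.f.)

22.790 tonnes


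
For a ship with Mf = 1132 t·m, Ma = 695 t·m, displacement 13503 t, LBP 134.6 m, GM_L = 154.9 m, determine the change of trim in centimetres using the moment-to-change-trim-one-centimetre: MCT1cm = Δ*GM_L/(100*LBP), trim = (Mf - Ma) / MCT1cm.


Formula: net trimming moment = Mf - Ma; MCT1cm = Δ*GM_L/(100*LBP); trim = net moment / MCT1cm
Step 1 — net trimming moment = 1132 - 695 = 437 t·m
Step 2 — MCT1cm = 13503 * 154.9 / (100 * 134.6) = 155.3949 t·m/cm
Step 3 — trim = 437 / 155.3949 ≈ 2.8122 cm (5 s.f.)

2.8122 cm


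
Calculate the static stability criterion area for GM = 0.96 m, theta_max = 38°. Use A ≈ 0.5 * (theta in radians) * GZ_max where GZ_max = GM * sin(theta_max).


Formula: GZ_max = GM * sin(theta); Area = 0.5 * theta_rad * GZ_max
Step 1 — GZ_max = 0.96 * sin(38°) = 0.96 * 0.615661 = 0.591035 m
Step 2 — theta_rad = 38 * pi/180 = 0.663225 rad
Step 3 — Area = 0.5 * 0.663225 * 0.591035 ≈ 0.19599 m·rad (5 s.f.)

0.19599 m·rad


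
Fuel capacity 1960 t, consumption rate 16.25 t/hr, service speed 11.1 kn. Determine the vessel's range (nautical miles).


Formula: endurance = fuel / rate; range = endurance * speed
Step 1 — endurance = 1960 / 16.25 = 120.6154 hours
Step 2 — range = 120.6154 * 11.1 ≈ 1338.8 nautical miles (5 s.f.)

1338.8 NM


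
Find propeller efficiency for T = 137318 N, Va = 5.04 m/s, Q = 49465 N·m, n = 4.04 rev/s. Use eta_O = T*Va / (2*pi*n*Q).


Formula: eta = T * Va / (2 * pi * n * Q)
Step 1 — numerator = T * Va = 137318 * 5.04 = 692082.72
Step 2 — 2 * pi * n = 2 * pi * 4.04 = 25.384069
Step 3 — denominator = 25.384069 * 49465 = 1255622.97
Step 4 — eta = 692082.72 / 1255622.97 ≈ 0.55119 (5 s.f.)

0.55119


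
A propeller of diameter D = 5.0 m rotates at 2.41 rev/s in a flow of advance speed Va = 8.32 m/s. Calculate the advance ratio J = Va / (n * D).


Formula: J = Va / (n * D)
Step 1 — n * D = 2.41 * 5.0 = 12.05
Step 2 — J = 8.32 / 12.05 ≈ 0.69046 (5 s.f.)

0.69046


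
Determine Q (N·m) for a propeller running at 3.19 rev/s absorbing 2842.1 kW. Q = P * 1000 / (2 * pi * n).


Formula: Q = P_W / (2 * pi * n)
Step 1 — P_W = 2842.1 kW * 1000 = 2842100.0 W
Step 2 — 2 * pi * n = 2 * pi * 3.19 = 20.043361
Step 3 — Q = 2842100.0 / 20.043361 ≈ 141800 N·m (5 s.f.)

141800 N·m


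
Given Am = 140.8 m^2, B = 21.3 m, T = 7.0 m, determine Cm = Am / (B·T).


Formula: Cm = Am / (B * T)
Step 1 — B * T = 21.3 * 7.0 = 149.1 m^2
Step 2 — Cm = 140.8 / 149.1 ≈ 0.94433 (5 s.f.)

0.94433


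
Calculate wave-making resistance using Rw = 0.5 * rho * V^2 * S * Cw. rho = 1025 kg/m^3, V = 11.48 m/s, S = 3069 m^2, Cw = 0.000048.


Formula: Rw = 0.5 * rho * V^2 * S * Cw
Step 1 — V^2 = 11.48^2 = 131.7904
Step 2 — 0.5 * rho * V^2 = 0.5 * 1025 * 131.7904 = 67542.58
Step 3 — Rw = 67542.58 * 3069 * 0.000048 ≈ 9949.8 N (5 s.f.)

9949.8 N


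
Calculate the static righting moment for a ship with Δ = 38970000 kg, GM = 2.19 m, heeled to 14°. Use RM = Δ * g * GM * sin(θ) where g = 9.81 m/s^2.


Formula: GZ = GM * sin(theta); RM = disp * g * GZ
Step 1 — GZ = 2.19 * sin(14°) = 2.19 * 0.241922 = 0.529809 m
Step 2 — RM = 38970000 * 9.81 * 0.529809 ≈ 202540000 N·m (5 s.f.)

202540000 N·m


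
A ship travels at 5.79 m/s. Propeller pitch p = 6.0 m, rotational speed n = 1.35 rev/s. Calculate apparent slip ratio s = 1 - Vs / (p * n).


Formula: s = 1 - Vs / (p * n)
Step 1 — p * n = 6.0 * 1.35 = 8.1
Step 2 — Vs / (p*n) = 5.79 / 8.1 = 0.714815 (6 d.p.)
Step 3 — s = 1 - 0.714815 = 0.285185

0.285185


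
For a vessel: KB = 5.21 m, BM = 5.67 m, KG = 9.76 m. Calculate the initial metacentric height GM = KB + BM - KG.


Formula: GM = KB + BM - KG
Step 1 — KM = KB + BM = 5.21 + 5.67 = 10.88 m
Step 2 — GM = KM - KG = 10.88 - 9.76 = 1.12 m

1.12 m


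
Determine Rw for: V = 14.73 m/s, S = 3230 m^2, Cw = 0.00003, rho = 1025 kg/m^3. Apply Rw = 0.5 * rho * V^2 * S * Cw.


Formula: Rw = 0.5 * rho * V^2 * S * Cw
Step 1 — V^2 = 14.73^2 = 216.9729
Step 2 — 0.5 * rho * V^2 = 0.5 * 1025 * 216.9729 = 111198.61125
Step 3 — Rw = 111198.61125 * 3230 * 0.00003 ≈ 10775 N (5 s.f.)

10775 N


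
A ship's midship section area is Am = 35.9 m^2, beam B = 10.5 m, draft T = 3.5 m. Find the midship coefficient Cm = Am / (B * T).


Formula: Cm = Am / (B * T)
Step 1 — B * T = 10.5 * 3.5 = 36.75 m^2
Step 2 — Cm = 35.9 / 36.75 ≈ 0.97687 (5 s.f.)

0.97687


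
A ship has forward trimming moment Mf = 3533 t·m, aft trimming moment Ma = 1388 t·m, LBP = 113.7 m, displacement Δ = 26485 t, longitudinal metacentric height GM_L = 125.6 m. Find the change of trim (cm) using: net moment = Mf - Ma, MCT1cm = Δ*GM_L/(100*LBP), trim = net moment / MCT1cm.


Formula: net trimming moment = Mf - Ma; MCT1cm = Δ*GM_L/(100*LBP); trim = net moment / MCT1cm
Step 1 — net trimming moment = 3533 - 1388 = 2145 t·m
Step 2 — MCT1cm = 26485 * 125.6 / (100 * 113.7) = 292.5696 t·m/cm
Step 3 — trim = 2145 / 292.5696 ≈ 7.3316 cm (5 s.f.)

7.3316 cm


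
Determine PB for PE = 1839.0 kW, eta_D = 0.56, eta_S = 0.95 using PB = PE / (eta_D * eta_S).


Formula: PB = PE / (eta_D * eta_S)
Step 1 — combined efficiency = eta_D * eta_S = 0.56 * 0.95 = 0.532
Step 2 — PB = 1839.0 / 0.532 ≈ 3456.8 kW (5 s.f.)

3456.8 kW


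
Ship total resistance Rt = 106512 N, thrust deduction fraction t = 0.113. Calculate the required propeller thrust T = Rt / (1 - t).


Formula: T = Rt / (1 - t)
Step 1 — (1 - t) = 1 - 0.113 = 0.887
Step 2 — T = 106512 / 0.887 ≈ 120080 N (5 s.f.)

120080 N


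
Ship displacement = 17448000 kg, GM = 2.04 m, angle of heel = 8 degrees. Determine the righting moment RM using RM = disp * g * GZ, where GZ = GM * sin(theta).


Formula: GZ = GM * sin(theta); RM = disp * g * GZ
Step 1 — GZ = 2.04 * sin(8°) = 2.04 * 0.139173 = 0.283913 m
Step 2 — RM = 17448000 * 9.81 * 0.283913 ≈ 48596000 N·m (5 s.f.)

48596000 N·m


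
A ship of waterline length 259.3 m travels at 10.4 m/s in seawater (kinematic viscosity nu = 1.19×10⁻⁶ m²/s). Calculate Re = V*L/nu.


Formula: Re = V * L / nu
Step 1 — V * L = 10.4 * 259.3 = 2696.72 m^2/s
Step 2 — Re = 2696.72 / 1.19e-6 = 2.27e+09

2.27e+09


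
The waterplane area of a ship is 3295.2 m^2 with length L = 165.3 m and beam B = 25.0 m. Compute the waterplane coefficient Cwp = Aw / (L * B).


Formula: Cwp = Aw / (L * B)
Step 1 — L * B = 165.3 * 25.0 = 4132.5 m^2
Step 2 — Cwp = 3295.2 / 4132.5 ≈ 0.79739 (5 s.f.)

0.79739


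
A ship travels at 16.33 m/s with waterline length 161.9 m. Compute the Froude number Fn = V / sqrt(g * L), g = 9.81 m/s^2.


Formula: Fn = V / sqrt(g * L)
Step 1 — g * L = 9.81 * 161.9 = 1588.239
Step 2 — sqrt(g * L) = sqrt(1588.239) = 39.852716
Step 3 — Fn = 16.33 / 39.852716 ≈ 0.40976 (5 s.f.)

0.40976


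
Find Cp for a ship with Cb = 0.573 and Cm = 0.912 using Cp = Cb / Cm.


Formula: Cp = Cb / Cm
Substituting: Cp = 0.573 / 0.912
Result: Cp ≈ 0.62829 (5 s.f.)

0.62829


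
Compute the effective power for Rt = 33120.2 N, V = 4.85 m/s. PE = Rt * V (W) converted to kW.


Formula: PE = Rt * V / 1000 (kW)
Step 1 — PE (W) = 33120.2 * 4.85 = 160632.97 W
Step 2 — PE (kW) = 160632.97 / 1000 ≈ 160.63 kW (5 s.f.)

160.63 kW


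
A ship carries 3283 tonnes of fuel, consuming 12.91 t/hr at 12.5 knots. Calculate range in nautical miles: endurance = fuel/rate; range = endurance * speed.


Formula: endurance = fuel / rate; range = endurance * speed
Step 1 — endurance = 3283 / 12.91 = 254.299 hours
Step 2 — range = 254.299 * 12.5 ≈ 3178.7 nautical miles (5 s.f.)

3178.7 NM


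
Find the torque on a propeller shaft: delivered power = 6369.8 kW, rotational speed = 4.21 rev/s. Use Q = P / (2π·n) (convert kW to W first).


Formula: Q = P_W / (2 * pi * n)
Step 1 — P_W = 6369.8 kW * 1000 = 6369800.0 W
Step 2 — 2 * pi * n = 2 * pi * 4.21 = 26.45221
Step 3 — Q = 6369800.0 / 26.45221 ≈ 240800 N·m (5 s.f.)

240800 N·m


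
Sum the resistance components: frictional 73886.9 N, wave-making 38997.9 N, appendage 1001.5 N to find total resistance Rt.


Formula: Rt = Rf + Rw + Ra
Substituting: Rt = 73886.9 + 38997.9 + 1001.5
Result: Rt = 113886.3 N

113886.3 N


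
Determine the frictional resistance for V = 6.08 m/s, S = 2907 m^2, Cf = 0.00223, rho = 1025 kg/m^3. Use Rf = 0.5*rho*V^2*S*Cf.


Formula: Rf = 0.5 * rho * V^2 * S * Cf
Step 1 — V^2 = 6.08^2 = 36.9664
Step 2 — 0.5 * rho * V^2 = 0.5 * 1025 * 36.9664 = 18945.28
Step 3 — Rf = 18945.28 * 2907 * 0.00223 ≈ 122810 N (5 s.f.)

122810 N


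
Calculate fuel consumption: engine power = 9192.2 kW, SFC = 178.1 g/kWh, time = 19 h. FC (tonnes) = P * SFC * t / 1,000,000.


Formula: FC (tonnes) = P * SFC * t / 1,000,000
Step 1 — P * SFC * t = 9192.2 * 178.1 * 19 = 31105485.58 g
Step 2 — FC (tonnes) = 31105485.58 / 1,000,000 ≈ 31.105 tonnes (5 s.f.)

31.105 tonnes


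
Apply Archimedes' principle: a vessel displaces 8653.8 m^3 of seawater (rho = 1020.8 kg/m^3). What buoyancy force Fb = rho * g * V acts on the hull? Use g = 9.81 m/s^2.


Formula: Fb = rho * g * V
Substituting: Fb = 1020.8 * 9.81 * 8653.8
Intermediate: 1020.8 * 9.81 = 10014.048
Result: Fb = 10014.048 * 8653.8 ≈ 86660000 N (5 s.f.)

86660000 N


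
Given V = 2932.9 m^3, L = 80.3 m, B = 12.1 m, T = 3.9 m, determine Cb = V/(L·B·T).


Formula: Cb = V / (L * B * T)
Step 1 — L * B * T = 80.3 * 12.1 * 3.9 = 3789.357 m^3
Step 2 — Cb = 2932.9 / 3789.357 ≈ 0.77398 (5 s.f.)

0.77398


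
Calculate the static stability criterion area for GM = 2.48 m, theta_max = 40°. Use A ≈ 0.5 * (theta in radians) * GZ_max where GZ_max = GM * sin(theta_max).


Formula: GZ_max = GM * sin(theta); Area = 0.5 * theta_rad * GZ_max
Step 1 — GZ_max = 2.48 * sin(40°) = 2.48 * 0.642788 = 1.594114 m
Step 2 — theta_rad = 40 * pi/180 = 0.698132 rad
Step 3 — Area = 0.5 * 0.698132 * 1.594114 ≈ 0.55645 m·rad (5 s.f.)

0.55645 m·rad


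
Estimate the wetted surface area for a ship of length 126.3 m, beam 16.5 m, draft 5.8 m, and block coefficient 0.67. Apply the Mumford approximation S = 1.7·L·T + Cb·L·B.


Formula: S = 1.7*L*T + V/T with V = Cb*L*B*T, i.e. S = L * (1.7*T + Cb*B)
Step 1 — 1.7*T = 1.7 * 5.8 = 9.86 m
Step 2 — Cb*B = 0.67 * 16.5 = 11.055 m
Step 3 — 1.7*T + Cb*B = 9.86 + 11.055 = 20.915 m
Step 4 — S = 126.3 * 20.915 ≈ 2641.6 m^2 (5 s.f.)

2641.6 m^2


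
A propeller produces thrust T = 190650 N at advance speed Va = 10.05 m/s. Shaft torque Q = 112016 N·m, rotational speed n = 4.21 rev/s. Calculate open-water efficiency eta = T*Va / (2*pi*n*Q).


Formula: eta = T * Va / (2 * pi * n * Q)
Step 1 — numerator = T * Va = 190650 * 10.05 = 1916032.5
Step 2 — 2 * pi * n = 2 * pi * 4.21 = 26.45221
Step 3 — denominator = 26.45221 * 112016 = 2963070.76
Step 4 — eta = 1916032.5 / 2963070.76 ≈ 0.64664 (5 s.f.)

0.64664


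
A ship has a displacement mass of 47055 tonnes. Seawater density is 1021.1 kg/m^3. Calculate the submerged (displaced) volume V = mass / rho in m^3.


Formula: V = mass / rho
Step 1 — convert tonnes to kg: 47055 t * 1000 = 47055000 kg
Step 2 — V = 47055000 / 1021.1 ≈ 46083 m^3 (5 s.f.)

46083 m^3


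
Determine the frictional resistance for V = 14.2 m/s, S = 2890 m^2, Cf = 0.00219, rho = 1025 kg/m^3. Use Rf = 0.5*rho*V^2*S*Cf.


Formula: Rf = 0.5 * rho * V^2 * S * Cf
Step 1 — V^2 = 14.2^2 = 201.64
Step 2 — 0.5 * rho * V^2 = 0.5 * 1025 * 201.64 = 103340.5
Step 3 — Rf = 103340.5 * 2890 * 0.00219 ≈ 654050 N (5 s.f.)

654050 N


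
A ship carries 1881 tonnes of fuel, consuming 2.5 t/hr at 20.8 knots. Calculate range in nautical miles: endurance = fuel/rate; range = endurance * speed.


Formula: endurance = fuel / rate; range = endurance * speed
Step 1 — endurance = 1881 / 2.5 = 752.4 hours
Step 2 — range = 752.4 * 20.8 ≈ 15650 nautical miles (5 s.f.)

15650 NM


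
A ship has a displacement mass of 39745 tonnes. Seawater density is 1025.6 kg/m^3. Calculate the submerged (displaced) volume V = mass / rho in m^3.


Formula: V = mass / rho
Step 1 — convert tonnes to kg: 39745 t * 1000 = 39745000 kg
Step 2 — V = 39745000 / 1025.6 ≈ 38753 m^3 (5 s.f.)

38753 m^3


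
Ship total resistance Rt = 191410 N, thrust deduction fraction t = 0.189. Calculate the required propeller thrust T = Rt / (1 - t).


Formula: T = Rt / (1 - t)
Step 1 — (1 - t) = 1 - 0.189 = 0.811
Step 2 — T = 191410 / 0.811 ≈ 236020 N (5 s.f.)

236020 N


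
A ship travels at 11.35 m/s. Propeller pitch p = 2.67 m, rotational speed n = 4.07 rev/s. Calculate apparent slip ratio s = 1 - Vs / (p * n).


Formula: s = 1 - Vs / (p * n)
Step 1 — p * n = 2.67 * 4.07 = 10.8669
Step 2 — Vs / (p*n) = 11.35 / 10.8669 = 1.044456 (6 d.p.)
Step 3 — s = 1 - 1.044456 = -0.044456

-0.044456


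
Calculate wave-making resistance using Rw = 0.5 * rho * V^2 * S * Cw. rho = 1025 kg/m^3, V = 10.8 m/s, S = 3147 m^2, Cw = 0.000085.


Formula: Rw = 0.5 * rho * V^2 * S * Cw
Step 1 — V^2 = 10.8^2 = 116.64
Step 2 — 0.5 * rho * V^2 = 0.5 * 1025 * 116.64 = 59778.0
Step 3 — Rw = 59778.0 * 3147 * 0.000085 ≈ 15990 N (5 s.f.)

15990 N


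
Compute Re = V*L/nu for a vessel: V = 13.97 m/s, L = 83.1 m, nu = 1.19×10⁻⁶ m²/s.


Formula: Re = V * L / nu
Step 1 — V * L = 13.97 * 83.1 = 1160.907 m^2/s
Step 2 — Re = 1160.907 / 1.19e-6 = 9.76e+08

9.76e+08


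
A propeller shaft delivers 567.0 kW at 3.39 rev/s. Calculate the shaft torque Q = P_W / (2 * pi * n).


Formula: Q = P_W / (2 * pi * n)
Step 1 — P_W = 567.0 kW * 1000 = 567000.0 W
Step 2 — 2 * pi * n = 2 * pi * 3.39 = 21.299998
Step 3 — Q = 567000.0 / 21.299998 ≈ 26620 N·m (5 s.f.)

26620 N·m


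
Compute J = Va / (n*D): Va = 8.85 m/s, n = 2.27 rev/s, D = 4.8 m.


Formula: J = Va / (n * D)
Step 1 — n * D = 2.27 * 4.8 = 10.896
Step 2 — J = 8.85 / 10.896 ≈ 0.81222 (5 s.f.)

0.81222


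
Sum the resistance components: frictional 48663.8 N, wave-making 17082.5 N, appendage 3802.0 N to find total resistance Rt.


Formula: Rt = Rf + Rw + Ra
Substituting: Rt = 48663.8 + 17082.5 + 3802.0
Result: Rt = 69548.3 N

69548.3 N


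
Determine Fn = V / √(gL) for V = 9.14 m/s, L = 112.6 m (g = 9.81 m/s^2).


Formula: Fn = V / sqrt(g * L)
Step 1 — g * L = 9.81 * 112.6 = 1104.606
Step 2 — sqrt(g * L) = sqrt(1104.606) = 33.235613
Step 3 — Fn = 9.14 / 33.235613 ≈ 0.27501 (5 s.f.)

0.27501


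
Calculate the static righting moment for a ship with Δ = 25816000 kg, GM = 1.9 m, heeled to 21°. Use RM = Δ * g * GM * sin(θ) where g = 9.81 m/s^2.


Formula: GZ = GM * sin(theta); RM = disp * g * GZ
Step 1 — GZ = 1.9 * sin(21°) = 1.9 * 0.358368 = 0.680899 m
Step 2 — RM = 25816000 * 9.81 * 0.680899 ≈ 172440000 N·m (5 s.f.)

172440000 N·m


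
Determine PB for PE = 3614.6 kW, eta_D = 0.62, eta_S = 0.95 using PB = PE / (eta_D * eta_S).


Formula: PB = PE / (eta_D * eta_S)
Step 1 — combined efficiency = eta_D * eta_S = 0.62 * 0.95 = 0.589
Step 2 — PB = 3614.6 / 0.589 ≈ 6136.8 kW (5 s.f.)

6136.8 kW


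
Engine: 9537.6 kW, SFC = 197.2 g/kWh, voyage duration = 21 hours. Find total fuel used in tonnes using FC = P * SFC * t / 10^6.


Formula: FC (tonnes) = P * SFC * t / 1,000,000
Step 1 — P * SFC * t = 9537.6 * 197.2 * 21 = 39497109.12 g
Step 2 — FC (tonnes) = 39497109.12 / 1,000,000 ≈ 39.497 tonnes (5 s.f.)

39.497 tonnes


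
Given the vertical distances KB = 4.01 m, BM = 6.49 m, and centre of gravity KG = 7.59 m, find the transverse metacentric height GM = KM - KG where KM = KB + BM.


Formula: GM = KB + BM - KG
Step 1 — KM = KB + BM = 4.01 + 6.49 = 10.5 m
Step 2 — GM = KM - KG = 10.5 - 7.59 = 2.91 m

2.91 m


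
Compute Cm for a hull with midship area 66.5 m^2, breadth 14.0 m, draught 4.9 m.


Formula: Cm = Am / (B * T)
Step 1 — B * T = 14.0 * 4.9 = 68.6 m^2
Step 2 — Cm = 66.5 / 68.6 ≈ 0.96939 (5 s.f.)

0.96939


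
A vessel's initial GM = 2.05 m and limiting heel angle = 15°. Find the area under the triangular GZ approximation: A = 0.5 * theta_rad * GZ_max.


Formula: GZ_max = GM * sin(theta); Area = 0.5 * theta_rad * GZ_max
Step 1 — GZ_max = 2.05 * sin(15°) = 2.05 * 0.258819 = 0.530579 m
Step 2 — theta_rad = 15 * pi/180 = 0.261799 rad
Step 3 — Area = 0.5 * 0.261799 * 0.530579 ≈ 0.069453 m·rad (5 s.f.)

0.069453 m·rad


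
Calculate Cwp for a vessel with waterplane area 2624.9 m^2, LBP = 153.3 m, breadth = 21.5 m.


Formula: Cwp = Aw / (L * B)
Step 1 — L * B = 153.3 * 21.5 = 3295.95 m^2
Step 2 — Cwp = 2624.9 / 3295.95 ≈ 0.79640 (5 s.f.)

0.79640


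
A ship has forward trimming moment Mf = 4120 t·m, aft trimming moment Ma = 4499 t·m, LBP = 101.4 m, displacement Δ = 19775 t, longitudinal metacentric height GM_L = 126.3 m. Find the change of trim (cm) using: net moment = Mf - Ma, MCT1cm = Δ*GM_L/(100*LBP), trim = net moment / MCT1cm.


Formula: net trimming moment = Mf - Ma; MCT1cm = Δ*GM_L/(100*LBP); trim = net moment / MCT1cm
Step 1 — net trimming moment = 4120 - 4499 = -379 t·m
Step 2 — MCT1cm = 19775 * 126.3 / (100 * 101.4) = 246.3099 t·m/cm
Step 3 — trim = -379 / 246.3099 ≈ -1.5387 cm (5 s.f.)

-1.5387 cm


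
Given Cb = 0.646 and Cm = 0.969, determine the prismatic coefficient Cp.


Formula: Cp = Cb / Cm
Substituting: Cp = 0.646 / 0.969
Result: Cp ≈ 0.66667 (5 s.f.)

0.66667


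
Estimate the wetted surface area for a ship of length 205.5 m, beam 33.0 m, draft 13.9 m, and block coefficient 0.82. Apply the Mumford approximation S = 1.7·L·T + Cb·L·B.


Formula: S = 1.7*L*T + V/T with V = Cb*L*B*T, i.e. S = L * (1.7*T + Cb*B)
Step 1 — 1.7*T = 1.7 * 13.9 = 23.63 m
Step 2 — Cb*B = 0.82 * 33.0 = 27.06 m
Step 3 — 1.7*T + Cb*B = 23.63 + 27.06 = 50.69 m
Step 4 — S = 205.5 * 50.69 ≈ 10417 m^2 (5 s.f.)

10417 m^2


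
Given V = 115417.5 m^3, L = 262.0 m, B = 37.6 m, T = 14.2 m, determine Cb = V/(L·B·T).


Formula: Cb = V / (L * B * T)
Step 1 — L * B * T = 262.0 * 37.6 * 14.2 = 139887.04 m^3
Step 2 — Cb = 115417.5 / 139887.04 ≈ 0.82508 (5 s.f.)

0.82508


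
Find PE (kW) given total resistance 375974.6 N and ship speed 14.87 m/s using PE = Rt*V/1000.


Formula: PE = Rt * V / 1000 (kW)
Step 1 — PE (W) = 375974.6 * 14.87 = 5590742.302 W
Step 2 — PE (kW) = 5590742.302 / 1000 ≈ 5590.7 kW (5 s.f.)

5590.7 kW


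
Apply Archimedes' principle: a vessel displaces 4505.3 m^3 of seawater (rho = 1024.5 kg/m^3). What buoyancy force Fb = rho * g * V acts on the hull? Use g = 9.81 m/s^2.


Formula: Fb = rho * g * V
Substituting: Fb = 1024.5 * 9.81 * 4505.3
Intermediate: 1024.5 * 9.81 = 10050.345
Result: Fb = 10050.345 * 4505.3 ≈ 45280000 N (5 s.f.)

45280000 N


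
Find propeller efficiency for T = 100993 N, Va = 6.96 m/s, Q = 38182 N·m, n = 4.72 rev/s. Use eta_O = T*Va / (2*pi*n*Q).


Formula: eta = T * Va / (2 * pi * n * Q)
Step 1 — numerator = T * Va = 100993 * 6.96 = 702911.28
Step 2 — 2 * pi * n = 2 * pi * 4.72 = 29.656635
Step 3 — denominator = 29.656635 * 38182 = 1132349.64
Step 4 — eta = 702911.28 / 1132349.64 ≈ 0.62075 (5 s.f.)

0.62075


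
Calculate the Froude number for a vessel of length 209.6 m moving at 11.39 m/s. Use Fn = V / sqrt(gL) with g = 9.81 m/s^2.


Formula: Fn = V / sqrt(g * L)
Step 1 — g * L = 9.81 * 209.6 = 2056.176
Step 2 — sqrt(g * L) = sqrt(2056.176) = 45.345077
Step 3 — Fn = 11.39 / 45.345077 ≈ 0.25118 (5 s.f.)

0.25118


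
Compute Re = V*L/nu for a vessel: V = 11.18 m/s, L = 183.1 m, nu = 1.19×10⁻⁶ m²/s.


Formula: Re = V * L / nu
Step 1 — V * L = 11.18 * 183.1 = 2047.058 m^2/s
Step 2 — Re = 2047.058 / 1.19e-6 = 1.72e+09

1.72e+09


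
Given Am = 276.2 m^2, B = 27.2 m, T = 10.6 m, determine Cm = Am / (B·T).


Formula: Cm = Am / (B * T)
Step 1 — B * T = 27.2 * 10.6 = 288.32 m^2
Step 2 — Cm = 276.2 / 288.32 ≈ 0.95796 (5 s.f.)

0.95796


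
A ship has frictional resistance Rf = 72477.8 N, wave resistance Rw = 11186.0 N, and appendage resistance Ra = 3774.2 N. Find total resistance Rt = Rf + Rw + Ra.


Formula: Rt = Rf + Rw + Ra
Substituting: Rt = 72477.8 + 11186.0 + 3774.2
Result: Rt = 87438.0 N

87438.0 N


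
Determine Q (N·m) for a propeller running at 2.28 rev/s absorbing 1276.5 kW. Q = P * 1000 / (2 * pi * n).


Formula: Q = P_W / (2 * pi * n)
Step 1 — P_W = 1276.5 kW * 1000 = 1276500.0 W
Step 2 — 2 * pi * n = 2 * pi * 2.28 = 14.325663
Step 3 — Q = 1276500.0 / 14.325663 ≈ 89106 N·m (5 s.f.)

89106 N·m


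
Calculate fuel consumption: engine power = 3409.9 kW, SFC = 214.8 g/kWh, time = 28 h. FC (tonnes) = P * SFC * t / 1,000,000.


Formula: FC (tonnes) = P * SFC * t / 1,000,000
Step 1 — P * SFC * t = 3409.9 * 214.8 * 28 = 20508502.56 g
Step 2 — FC (tonnes) = 20508502.56 / 1,000,000 ≈ 20.509 tonnes (5 s.f.)

20.509 tonnes


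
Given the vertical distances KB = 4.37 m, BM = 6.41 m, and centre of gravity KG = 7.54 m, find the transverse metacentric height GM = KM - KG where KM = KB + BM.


Formula: GM = KB + BM - KG
Step 1 — KM = KB + BM = 4.37 + 6.41 = 10.78 m
Step 2 — GM = KM - KG = 10.78 - 7.54 = 3.24 m

3.24 m


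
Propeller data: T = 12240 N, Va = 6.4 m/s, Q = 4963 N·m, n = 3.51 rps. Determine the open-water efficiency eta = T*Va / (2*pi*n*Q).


Formula: eta = T * Va / (2 * pi * n * Q)
Step 1 — numerator = T * Va = 12240 * 6.4 = 78336.0
Step 2 — 2 * pi * n = 2 * pi * 3.51 = 22.05398
Step 3 — denominator = 22.05398 * 4963 = 109453.9
Step 4 — eta = 78336.0 / 109453.9 ≈ 0.71570 (5 s.f.)

0.71570


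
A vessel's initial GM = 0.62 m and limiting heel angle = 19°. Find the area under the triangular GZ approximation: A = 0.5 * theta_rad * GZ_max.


Formula: GZ_max = GM * sin(theta); Area = 0.5 * theta_rad * GZ_max
Step 1 — GZ_max = 0.62 * sin(19°) = 0.62 * 0.325568 = 0.201852 m
Step 2 — theta_rad = 19 * pi/180 = 0.331613 rad
Step 3 — Area = 0.5 * 0.331613 * 0.201852 ≈ 0.033468 m·rad (5 s.f.)

0.033468 m·rad


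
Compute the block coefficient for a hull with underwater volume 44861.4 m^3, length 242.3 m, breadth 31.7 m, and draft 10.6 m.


Formula: Cb = V / (L * B * T)
Step 1 — L * B * T = 242.3 * 31.7 * 10.6 = 81417.646 m^3
Step 2 — Cb = 44861.4 / 81417.646 ≈ 0.55100 (5 s.f.)

0.55100
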